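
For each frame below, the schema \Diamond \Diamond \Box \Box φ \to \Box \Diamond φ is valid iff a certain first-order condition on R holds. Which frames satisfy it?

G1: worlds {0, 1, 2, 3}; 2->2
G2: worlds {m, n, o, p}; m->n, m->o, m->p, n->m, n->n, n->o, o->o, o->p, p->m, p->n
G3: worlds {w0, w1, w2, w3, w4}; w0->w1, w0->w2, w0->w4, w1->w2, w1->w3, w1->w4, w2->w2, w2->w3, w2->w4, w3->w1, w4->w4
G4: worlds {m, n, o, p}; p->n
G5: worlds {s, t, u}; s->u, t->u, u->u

Frame correspondent (Sahlqvist): \forall x \forall y \forall z ((x R^2 y \wedge xRz) \to \exists w (y R^2 w \wedge zRw)) — i.e. a generalized confluence (Geach) condition.
G1: satisfies the condition.
G2: satisfies the condition.
G3: fails — w1R²w3, w1Rw3 but no w with w3R²w and w3Rw.
G4: satisfies the condition.
G5: satisfies the condition.
Valid on: G1, G2, G4, G5.

G1, G2, G4, G5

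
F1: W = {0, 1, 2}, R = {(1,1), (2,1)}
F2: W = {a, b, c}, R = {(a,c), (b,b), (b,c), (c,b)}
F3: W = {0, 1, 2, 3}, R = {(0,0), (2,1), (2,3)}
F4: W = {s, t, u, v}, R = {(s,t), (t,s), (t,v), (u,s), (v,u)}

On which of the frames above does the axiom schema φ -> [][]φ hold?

Frame correspondent (Sahlqvist): forall x forall z (x R^2 z -> exists w (x = w & z = w)) — i.e. a generalized confluence (Geach) condition.
F1: fails — 2R²1 but 2 ≠ 1.
F2: fails — aR²b but a ≠ b.
F3: holds.
F4: fails — sR²v but s ≠ v.
Valid on: F3.

F3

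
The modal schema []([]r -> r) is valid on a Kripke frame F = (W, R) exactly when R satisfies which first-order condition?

Suppose □(□r→r) is valid. Take Rxy and set V(r)={w : Ryw}. Then at y, □r holds; since □(□r→r) at x, □r→r at y, so r at y, i.e. Ryy.

shift-reflexivity: forall x forall y (Rxy -> Ryy)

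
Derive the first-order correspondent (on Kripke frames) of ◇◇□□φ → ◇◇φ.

This is a Sahlqvist (Geach-type) schema ◇^2□^2φ → □^0◇^2φ.
First-order correspondent: ∀x ∀y (xR²y → ∃w (yR²w ∧ xR²w)).

∀x ∀y (xR²y → ∃w (yR²w ∧ xR²w))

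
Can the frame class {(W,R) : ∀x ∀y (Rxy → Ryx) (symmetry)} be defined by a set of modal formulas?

Definable; p → □◇p defines it

Yes: it is symmetry, defined by the B schema p → □◇p.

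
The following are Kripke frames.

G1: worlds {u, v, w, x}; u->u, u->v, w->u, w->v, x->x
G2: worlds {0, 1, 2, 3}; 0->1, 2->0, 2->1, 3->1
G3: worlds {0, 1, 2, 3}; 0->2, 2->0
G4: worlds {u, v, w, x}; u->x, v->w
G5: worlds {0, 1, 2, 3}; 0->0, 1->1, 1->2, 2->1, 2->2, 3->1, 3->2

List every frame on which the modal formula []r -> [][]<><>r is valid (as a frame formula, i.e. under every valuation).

G4, G5

The schema corresponds to a generalized confluence (Geach) condition: forall x forall z (x R^2 z -> exists w (xRw & z R^2 w)).
G1: fails — uR²v but no t with uRt and vR²t.
G2: fails — 2R²1 but no w with 2Rw and 1R²w.
G3: fails — 0R²0 but no w with 0Rw and 0R²w.
G4: condition met.
G5: condition met.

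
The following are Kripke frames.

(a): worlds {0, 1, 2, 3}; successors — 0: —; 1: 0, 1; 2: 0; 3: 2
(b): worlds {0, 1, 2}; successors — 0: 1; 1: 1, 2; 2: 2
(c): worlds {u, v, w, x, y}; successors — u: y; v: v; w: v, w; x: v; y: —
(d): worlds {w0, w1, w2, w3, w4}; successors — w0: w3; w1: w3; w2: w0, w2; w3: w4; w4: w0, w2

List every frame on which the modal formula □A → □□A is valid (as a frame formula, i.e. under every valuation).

(c)

Frame correspondent (Sahlqvist): ∀x ∀y ∀z (Rxy ∧ Ryz → Rxz) — i.e. transitivity.
(a): fails — R32 and R20 but not R30.
(b): fails — R01 and R12 but not R02.
(c): holds.
(d): fails — Rw1w3 and Rw3w4 but not Rw1w4.
Valid on: (c).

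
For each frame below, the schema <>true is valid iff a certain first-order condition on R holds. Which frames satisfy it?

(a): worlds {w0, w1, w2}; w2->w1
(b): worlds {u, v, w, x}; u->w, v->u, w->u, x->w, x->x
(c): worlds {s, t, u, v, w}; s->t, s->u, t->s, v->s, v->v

(b)

This is the axiom for seriality; its first-order frame correspondent is forall x exists y Rxy.
(a): fails — world w0 has no successor.
(b): holds.
(c): fails — world u has no successor.
Valid on: (b).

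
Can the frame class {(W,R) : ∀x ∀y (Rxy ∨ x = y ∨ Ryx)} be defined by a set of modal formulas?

Not definable by any modal formula

Any modally definable frame class is closed under disjoint unions.
Take 3 disjoint single-world reflexive frames: each is trivially connected, but their disjoint union has 3 worlds with no edge between distinct components, so it is not connected.
Hence connectedness of R is not modally definable.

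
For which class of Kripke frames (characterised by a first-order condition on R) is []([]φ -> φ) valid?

Suppose □(□φ→φ) is valid. Take Rxy and set V(φ)={w : Ryw}. Then at y, □φ holds; since □(□φ→φ) at x, □φ→φ at y, so φ at y, i.e. Ryy.

shift-reflexivity: forall x forall y (Rxy -> Ryy)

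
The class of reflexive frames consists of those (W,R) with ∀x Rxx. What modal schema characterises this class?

□q → q

A defining formula is □q → q (the T axiom).
Suppose □q→q is valid. At any x set V(q)={w : Rxw}. Then □q holds at x, so q holds at x, i.e. Rxx.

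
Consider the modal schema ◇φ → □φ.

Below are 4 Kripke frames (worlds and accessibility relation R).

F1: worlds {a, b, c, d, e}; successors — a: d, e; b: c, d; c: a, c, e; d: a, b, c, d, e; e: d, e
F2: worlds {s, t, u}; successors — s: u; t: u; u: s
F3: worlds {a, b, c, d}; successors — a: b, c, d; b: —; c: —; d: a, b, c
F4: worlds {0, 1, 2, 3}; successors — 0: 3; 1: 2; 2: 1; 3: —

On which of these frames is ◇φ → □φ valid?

F2, F4

Frame correspondent (Sahlqvist): ∀x ∀y ∀z (Rxy ∧ Rxz → y = z) — i.e. partial functionality.
F1: fails — a sees both d and e.
F2: ✓.
F3: fails — a sees both b and c.
F4: ✓.
Valid on: F2, F4.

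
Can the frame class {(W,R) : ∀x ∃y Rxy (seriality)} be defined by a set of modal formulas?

Yes, by □q → ◇q

Yes: it is seriality, defined by the D schema □q → ◇q.
Suppose □q→◇q is valid. At any x set V(q)=W. Then □q at x, so ◇q at x, so x has a successor.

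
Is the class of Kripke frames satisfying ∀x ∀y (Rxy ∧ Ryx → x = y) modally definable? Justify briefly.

No — not modally definable

Any modally definable frame class is closed under surjective bounded morphisms.
The 8-cycle (worlds w0,w1,w2,w3,w4,w5,w6,w7 with w0→w1→w2→w3→w4→w5→w6→w7→w0) is antisymmetric. Sending even-indexed worlds to s and odd-indexed worlds to t is a surjective bounded morphism onto the two-world frame with s↔t, which is not antisymmetric.
So the class is not modally definable.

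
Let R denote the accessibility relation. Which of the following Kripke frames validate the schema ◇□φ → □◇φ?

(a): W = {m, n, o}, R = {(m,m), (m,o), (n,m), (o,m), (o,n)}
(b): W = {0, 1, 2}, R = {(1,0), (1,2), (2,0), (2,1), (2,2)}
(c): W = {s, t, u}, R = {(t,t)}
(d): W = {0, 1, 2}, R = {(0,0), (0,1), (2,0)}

The schema corresponds to convergence: ∀x ∀y ∀z (Rxy ∧ Rxz → ∃w (Ryw ∧ Rzw)).
(a): satisfies the condition.
(b): fails — R10 and R10 but 0 and 0 have no common successor.
(c): satisfies the condition.
(d): fails — R00 and R01 but 0 and 1 have no common successor.

(a), (c)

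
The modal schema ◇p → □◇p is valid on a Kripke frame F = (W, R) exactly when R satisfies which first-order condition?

the Euclidean property: ∀x ∀y ∀z (Rxy ∧ Rxz → Ryz)

This is the 5 axiom.
Its frame correspondent is the Euclidean property — ∀x ∀y ∀z (Rxy ∧ Rxz → Ryz).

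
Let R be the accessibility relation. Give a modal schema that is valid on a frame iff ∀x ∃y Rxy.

□s → ◇s

This is seriality; the standard corresponding axiom is D: □s → ◇s.
Suppose □s→◇s is valid. At any x set V(s)=W. Then □s at x, so ◇s at x, so x has a successor.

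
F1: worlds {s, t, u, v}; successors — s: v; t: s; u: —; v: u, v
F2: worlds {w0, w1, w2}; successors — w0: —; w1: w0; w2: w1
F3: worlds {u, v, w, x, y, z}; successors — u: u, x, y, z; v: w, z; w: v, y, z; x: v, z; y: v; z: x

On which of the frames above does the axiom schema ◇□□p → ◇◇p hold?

F3

This is the axiom for a generalized confluence (Geach) condition; its first-order frame correspondent is ∀x ∀y (xRy → ∃w (yR²w ∧ xR²w)).
F1: fails — vRu but no w with uR²w and vR²w.
F2: fails — w1Rw0 but no w with w0R²w and w1R²w.
F3: holds.
Valid on: F3.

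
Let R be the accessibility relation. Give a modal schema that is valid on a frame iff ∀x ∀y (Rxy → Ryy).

This is shift-reflexivity; the standard corresponding axiom is T□: □(□ψ → ψ).
Suppose □(□ψ→ψ) is valid. Take Rxy and set V(ψ)={w : Ryw}. Then at y, □ψ holds; since □(□ψ→ψ) at x, □ψ→ψ at y, so ψ at y, i.e. Ryy.

□(□ψ → ψ)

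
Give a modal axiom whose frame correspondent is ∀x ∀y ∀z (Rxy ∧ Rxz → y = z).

The condition is partial functionality. The CD schema ◇s → □s defines it.
Suppose ◇s→□s is valid. Take Rxy, Rxz and set V(s)={y}. Then ◇s at x, so □s at x, so s at z, i.e. z=y.

◇s → □s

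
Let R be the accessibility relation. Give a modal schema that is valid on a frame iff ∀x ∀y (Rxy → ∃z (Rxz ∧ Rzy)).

□□s → □s

A defining formula is □□s → □s (the C4 axiom).
Suppose □□s→□s is valid. Take Rxy and set V(s)={w : xR²w}. Then □□s at x, so □s at x, so s at y, i.e. ∃z(Rxz∧Rzy).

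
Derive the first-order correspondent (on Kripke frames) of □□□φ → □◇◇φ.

∀x ∀z (xRz → ∃w (xR³w ∧ zR²w))

This is a Sahlqvist (Geach-type) schema ◇^0□^3φ → □^1◇^2φ.
Minimal-valuation argument: fix x; take any y with xR^0y and any z with xR^1z. Set V(φ) to the set of worlds R-reachable from y in exactly 3 steps. Then □^3φ holds at y, so the antecedent holds at x; validity forces ◇^2φ at z, giving a w with zR^2w and yR^3w.
First-order correspondent: ∀x ∀z (xRz → ∃w (xR³w ∧ zR²w)).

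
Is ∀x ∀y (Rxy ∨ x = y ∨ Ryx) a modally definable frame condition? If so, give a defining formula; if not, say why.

Not modally definable

Modal frame validity is preserved under disjoint unions.
Take 2 disjoint single-world reflexive frames: each is trivially connected, but their disjoint union has 2 worlds with no edge between distinct components, so it is not connected.
So no modal formula (or set of formulas) defines exactly the connected frames.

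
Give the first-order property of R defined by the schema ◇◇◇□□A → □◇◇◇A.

∀x ∀y ∀z ((xR³y ∧ xRz) → ∃w (yR²w ∧ zR³w))

This is a Sahlqvist (Geach-type) schema ◇^3□^2A → □^1◇^3A.
First-order correspondent: ∀x ∀y ∀z ((xR³y ∧ xRz) → ∃w (yR²w ∧ zR³w)).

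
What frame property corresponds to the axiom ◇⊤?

◇⊤ holds at w iff w has a successor, so frame-validity of ◇⊤ is exactly seriality. Equivalently via □q → ◇q:
Suppose □q→◇q is valid. At any x set V(q)=W. Then □q at x, so ◇q at x, so x has a successor.

seriality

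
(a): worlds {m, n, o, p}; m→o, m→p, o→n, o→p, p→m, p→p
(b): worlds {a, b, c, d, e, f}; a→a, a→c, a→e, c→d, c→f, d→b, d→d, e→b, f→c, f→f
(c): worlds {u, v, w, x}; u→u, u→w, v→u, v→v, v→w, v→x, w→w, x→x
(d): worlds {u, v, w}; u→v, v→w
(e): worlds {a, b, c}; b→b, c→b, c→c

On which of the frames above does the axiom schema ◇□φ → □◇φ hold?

Frame correspondent (Sahlqvist): ∀x ∀y ∀z (Rxy ∧ Rxz → ∃w (Ryw ∧ Rzw)) — i.e. convergence.
(a): fails — Ron and Ron but n and n have no common successor.
(b): fails — Rae and Raa but e and a have no common successor.
(c): fails — Rvw and Rvx but w and x have no common successor.
(d): fails — Rvw and Rvw but w and w have no common successor.
(e): condition met.

(e)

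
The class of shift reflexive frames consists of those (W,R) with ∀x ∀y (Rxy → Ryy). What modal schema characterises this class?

The condition is shift-reflexivity. The T□ schema □(□p → p) defines it.
Suppose □(□p→p) is valid. Take Rxy and set V(p)={w : Ryw}. Then at y, □p holds; since □(□p→p) at x, □p→p at y, so p at y, i.e. Ryy.

□(□p → p)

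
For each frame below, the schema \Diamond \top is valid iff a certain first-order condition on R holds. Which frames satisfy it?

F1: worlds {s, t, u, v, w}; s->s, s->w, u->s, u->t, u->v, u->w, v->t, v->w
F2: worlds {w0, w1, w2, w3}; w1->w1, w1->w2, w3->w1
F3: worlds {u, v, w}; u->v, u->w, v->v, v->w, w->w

F3

The schema corresponds to seriality: \forall x \exists y Rxy.
F1: fails — world t has no successor.
F2: fails — world w0 has no successor.
F3: condition met.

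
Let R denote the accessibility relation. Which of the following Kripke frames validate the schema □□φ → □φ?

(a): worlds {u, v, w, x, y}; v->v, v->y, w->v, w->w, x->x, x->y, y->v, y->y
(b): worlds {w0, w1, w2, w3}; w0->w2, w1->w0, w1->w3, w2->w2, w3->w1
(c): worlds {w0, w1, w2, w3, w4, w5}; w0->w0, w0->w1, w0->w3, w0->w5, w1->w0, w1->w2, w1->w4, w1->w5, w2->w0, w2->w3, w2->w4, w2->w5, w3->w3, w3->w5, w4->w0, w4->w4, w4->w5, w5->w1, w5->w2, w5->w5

The schema corresponds to density: ∀x ∀y (Rxy → ∃z (Rxz ∧ Rzy)).
(a): holds.
(b): fails — Rw1w0 but no z with Rw1z and Rzw0.
(c): holds.

(a), (c)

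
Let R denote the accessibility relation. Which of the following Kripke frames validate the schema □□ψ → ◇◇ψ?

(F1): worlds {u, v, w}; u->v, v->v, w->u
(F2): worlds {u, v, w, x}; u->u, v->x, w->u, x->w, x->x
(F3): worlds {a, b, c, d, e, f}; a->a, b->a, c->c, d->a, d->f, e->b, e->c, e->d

(F1), (F2)

This is the axiom for a generalized confluence (Geach) condition; its first-order frame correspondent is ∀x ∃w (xR²w ∧ xR²w).
(F1): condition met.
(F2): condition met.
(F3): fails — at f but no w with fR²w and fR²w.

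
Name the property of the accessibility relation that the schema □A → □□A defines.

transitivity

Suppose □A→□□A is valid. Take Rxy, Ryz and set V(A)={w : Rxw}. Then □A at x, so □□A at x, so □A at y, so A at z, i.e. Rxz.
The converse is a direct semantic check.
So the correspondent is transitivity.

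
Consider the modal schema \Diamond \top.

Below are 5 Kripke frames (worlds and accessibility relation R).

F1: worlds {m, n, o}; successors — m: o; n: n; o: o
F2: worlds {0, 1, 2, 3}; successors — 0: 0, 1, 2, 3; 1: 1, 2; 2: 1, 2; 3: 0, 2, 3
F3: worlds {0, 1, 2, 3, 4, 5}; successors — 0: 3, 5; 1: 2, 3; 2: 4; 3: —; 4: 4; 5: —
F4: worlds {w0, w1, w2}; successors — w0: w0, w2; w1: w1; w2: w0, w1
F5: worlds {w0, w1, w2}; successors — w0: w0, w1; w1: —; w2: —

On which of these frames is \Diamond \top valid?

Frame correspondent (Sahlqvist): \forall x \exists y Rxy — i.e. seriality.
F1: condition met.
F2: condition met.
F3: fails — world 3 has no successor.
F4: condition met.
F5: fails — world w1 has no successor.
Valid on: F1, F2, F4.

F1, F2, F4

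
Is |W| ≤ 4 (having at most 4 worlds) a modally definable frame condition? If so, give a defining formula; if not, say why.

Any modally definable frame class is closed under disjoint unions.
Any modal formula valid on each of 5 disjoint one-world frames is valid on their disjoint union (validity is preserved under disjoint unions). Each one-world frame has |W|=1≤4, but the union has |W|=5.
So no modal formula (or set of formulas) defines exactly the |W|≤4 frames.

No — not modally definable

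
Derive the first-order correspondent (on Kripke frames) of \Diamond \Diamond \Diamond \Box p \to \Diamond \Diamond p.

This is a Sahlqvist (Geach-type) schema ◇^3□^1p → □^0◇^2p.
First-order correspondent: \forall x \forall y (x R^3 y \to \exists w (yRw \wedge x R^2 w)).

\forall x \forall y (x R^3 y \to \exists w (yRw \wedge x R^2 w))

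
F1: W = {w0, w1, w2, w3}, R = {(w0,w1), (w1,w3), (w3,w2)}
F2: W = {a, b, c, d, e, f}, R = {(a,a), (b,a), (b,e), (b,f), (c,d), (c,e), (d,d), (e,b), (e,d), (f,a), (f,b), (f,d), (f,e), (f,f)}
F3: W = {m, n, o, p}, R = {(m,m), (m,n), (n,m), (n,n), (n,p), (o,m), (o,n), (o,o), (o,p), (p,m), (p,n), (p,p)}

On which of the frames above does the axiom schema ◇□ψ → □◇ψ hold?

This is the axiom for convergence; its first-order frame correspondent is ∀x ∀y ∀z (Rxy ∧ Rxz → ∃w (Ryw ∧ Rzw)).
F1: fails — Rw3w2 and Rw3w2 but w2 and w2 have no common successor.
F2: fails — Rba and Rbe but a and e have no common successor.
F3: ✓.

F3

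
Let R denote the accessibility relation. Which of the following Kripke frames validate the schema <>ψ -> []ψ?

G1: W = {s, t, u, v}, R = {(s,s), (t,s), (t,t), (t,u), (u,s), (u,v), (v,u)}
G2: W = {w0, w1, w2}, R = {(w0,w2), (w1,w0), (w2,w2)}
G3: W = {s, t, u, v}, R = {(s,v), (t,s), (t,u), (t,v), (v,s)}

G2

The schema corresponds to partial functionality: forall x forall y forall z (Rxy & Rxz -> y = z).
G1: fails — t sees both s and t.
G2: holds.
G3: fails — t sees both s and u.
Valid on: G2.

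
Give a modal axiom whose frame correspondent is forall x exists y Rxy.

The condition is seriality. The D schema □p → ◇p defines it.
Suppose □p→◇p is valid. At any x set V(p)=W. Then □p at x, so ◇p at x, so x has a successor.

□p → ◇p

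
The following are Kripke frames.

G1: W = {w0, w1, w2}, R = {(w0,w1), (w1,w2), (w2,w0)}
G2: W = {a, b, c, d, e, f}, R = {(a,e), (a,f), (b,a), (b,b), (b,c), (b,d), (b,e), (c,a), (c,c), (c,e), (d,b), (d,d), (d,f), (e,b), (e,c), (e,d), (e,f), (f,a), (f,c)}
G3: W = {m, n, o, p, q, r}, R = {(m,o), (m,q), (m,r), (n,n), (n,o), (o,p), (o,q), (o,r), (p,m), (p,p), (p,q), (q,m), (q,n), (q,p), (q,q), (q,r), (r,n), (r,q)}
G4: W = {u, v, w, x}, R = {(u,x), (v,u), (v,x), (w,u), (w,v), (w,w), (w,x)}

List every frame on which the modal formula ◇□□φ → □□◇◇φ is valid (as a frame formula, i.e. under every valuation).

This is the axiom for a generalized confluence (Geach) condition; its first-order frame correspondent is ∀x ∀y ∀z ((xRy ∧ xR²z) → ∃w (yR²w ∧ zR²w)).
G1: fails — w0Rw1, w0R²w2 but no w with w1R²w and w2R²w.
G2: ✓.
G3: ✓.
G4: fails — vRu, vR²x but no t with uR²t and xR²t.
Valid on: G2, G3.

G2, G3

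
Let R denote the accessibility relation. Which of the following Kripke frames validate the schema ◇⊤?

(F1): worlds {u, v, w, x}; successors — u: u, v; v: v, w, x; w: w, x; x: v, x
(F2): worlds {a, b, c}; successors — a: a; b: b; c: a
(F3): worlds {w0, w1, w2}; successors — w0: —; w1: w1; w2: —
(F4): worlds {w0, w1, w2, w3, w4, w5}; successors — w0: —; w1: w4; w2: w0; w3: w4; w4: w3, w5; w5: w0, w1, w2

(F1), (F2)

This is the axiom for seriality; its first-order frame correspondent is ∀x ∃y Rxy.
(F1): satisfies the condition.
(F2): satisfies the condition.
(F3): fails — world w0 has no successor.
(F4): fails — world w0 has no successor.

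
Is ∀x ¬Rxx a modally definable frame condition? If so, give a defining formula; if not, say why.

No

Any modally definable frame class is closed under surjective bounded morphisms.
The 5-cycle (worlds w0,w1,w2,w3,w4 with w0→w1→w2→w3→w4→w0) is irreflexive, and the map sending every world to a single reflexive point • is a surjective bounded morphism (forth: every edge maps to (•,•); back: every world has a successor). So any modal formula valid on the 5-cycle is also valid on the reflexive point, which is not irreflexive.
So no modal formula (or set of formulas) defines exactly the irreflexive frames.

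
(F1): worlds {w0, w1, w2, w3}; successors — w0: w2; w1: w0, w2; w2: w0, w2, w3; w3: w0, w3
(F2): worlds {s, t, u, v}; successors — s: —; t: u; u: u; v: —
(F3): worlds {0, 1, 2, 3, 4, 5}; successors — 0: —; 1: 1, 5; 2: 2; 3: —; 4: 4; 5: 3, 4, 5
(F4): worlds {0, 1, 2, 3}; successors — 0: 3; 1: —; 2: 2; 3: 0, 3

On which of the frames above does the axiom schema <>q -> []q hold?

(F2)

The schema corresponds to partial functionality: forall x forall y forall z (Rxy & Rxz -> y = z).
(F1): fails — w1 sees both w0 and w2.
(F2): satisfies the condition.
(F3): fails — 1 sees both 1 and 5.
(F4): fails — 3 sees both 0 and 3.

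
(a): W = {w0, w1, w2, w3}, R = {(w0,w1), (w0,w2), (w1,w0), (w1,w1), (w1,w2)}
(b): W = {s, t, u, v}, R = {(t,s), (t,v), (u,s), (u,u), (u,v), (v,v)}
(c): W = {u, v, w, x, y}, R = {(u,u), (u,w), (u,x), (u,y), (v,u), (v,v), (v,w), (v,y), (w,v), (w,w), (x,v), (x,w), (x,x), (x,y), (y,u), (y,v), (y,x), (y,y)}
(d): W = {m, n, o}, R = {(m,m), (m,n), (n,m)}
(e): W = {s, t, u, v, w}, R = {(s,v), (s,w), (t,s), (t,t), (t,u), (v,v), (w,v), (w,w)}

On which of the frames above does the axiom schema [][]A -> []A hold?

This is the axiom for density; its first-order frame correspondent is forall x forall y (Rxy -> exists z (Rxz & Rzy)).
(a): holds.
(b): fails — Rts but no z with Rtz and Rzs.
(c): holds.
(d): holds.
(e): holds.

(a), (c), (d), (e)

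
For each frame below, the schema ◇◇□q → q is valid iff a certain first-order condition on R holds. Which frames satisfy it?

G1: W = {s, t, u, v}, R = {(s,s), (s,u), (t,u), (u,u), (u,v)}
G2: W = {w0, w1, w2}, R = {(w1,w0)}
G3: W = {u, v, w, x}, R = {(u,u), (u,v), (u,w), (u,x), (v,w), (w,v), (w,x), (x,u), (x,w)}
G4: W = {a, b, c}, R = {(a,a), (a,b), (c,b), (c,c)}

G2

Frame correspondent (Sahlqvist): ∀x ∀y (xR²y → ∃w (yRw ∧ x = w)) — i.e. a generalized confluence (Geach) condition.
G1: fails — sR²u but no w with uRw and s=w.
G2: satisfies the condition.
G3: fails — uR²v but no t with vRt and u=t.
G4: fails — aR²b but no w with bRw and a=w.
Valid on: G2.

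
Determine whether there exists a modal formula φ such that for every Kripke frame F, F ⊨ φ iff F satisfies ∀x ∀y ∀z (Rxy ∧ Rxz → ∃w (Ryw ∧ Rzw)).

Yes: it is convergence, defined by the .2 schema ◇□q → □◇q.
Suppose ◇□q→□◇q is valid. Take Rxy, Rxz and set V(q)={w : Ryw}. Then □q at y so ◇□q at x, so □◇q at x, so ◇q at z, giving w with Rzw and Ryw.

Yes, by ◇□q → □◇q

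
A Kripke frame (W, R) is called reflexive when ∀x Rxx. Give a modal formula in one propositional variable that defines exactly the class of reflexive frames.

The condition is reflexivity. The T schema □p → p defines it.
Suppose □p→p is valid. At any x set V(p)={w : Rxw}. Then □p holds at x, so p holds at x, i.e. Rxx.

□p → p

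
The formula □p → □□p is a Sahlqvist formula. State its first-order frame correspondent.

Transitivity

Suppose □p→□□p is valid. Take Rxy, Ryz and set V(p)={w : Rxw}. Then □p at x, so □□p at x, so □p at y, so p at z, i.e. Rxz.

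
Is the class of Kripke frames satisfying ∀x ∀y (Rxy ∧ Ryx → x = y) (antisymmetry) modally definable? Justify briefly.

No

Modal frame validity is preserved under surjective bounded morphisms.
The 8-cycle (worlds s,t,u,v,w,x,y,z with s→t→u→v→w→x→y→z→s) is antisymmetric. Sending even-indexed worlds to • and odd-indexed worlds to ∘ is a surjective bounded morphism onto the two-world frame with •↔∘, which is not antisymmetric.
So no modal formula (or set of formulas) defines exactly the antisymmetric frames.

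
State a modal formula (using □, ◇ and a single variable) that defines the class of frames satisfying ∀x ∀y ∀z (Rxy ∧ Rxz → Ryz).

This is the Euclidean property; the standard corresponding axiom is 5: ◇p → □◇p.
Suppose ◇p→□◇p is valid. Take Rxy, Rxz and set V(p)={y}. Then ◇p at x, so □◇p at x, so ◇p at z, so some w with Rzw has p; w=y, i.e. Rzy. By symmetry of the argument, Ryz.

◇p → □◇p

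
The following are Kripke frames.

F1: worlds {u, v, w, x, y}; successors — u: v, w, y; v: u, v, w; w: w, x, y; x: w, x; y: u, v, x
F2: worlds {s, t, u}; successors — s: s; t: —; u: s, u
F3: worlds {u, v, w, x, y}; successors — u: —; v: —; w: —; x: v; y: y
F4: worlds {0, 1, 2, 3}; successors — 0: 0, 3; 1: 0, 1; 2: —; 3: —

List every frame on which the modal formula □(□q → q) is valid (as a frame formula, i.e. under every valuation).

Frame correspondent (Sahlqvist): ∀x ∀y (Rxy → Ryy) — i.e. shift-reflexivity.
F1: fails — Rvu but not Ruu.
F2: satisfies the condition.
F3: fails — Rxv but not Rvv.
F4: fails — R03 but not R33.

F2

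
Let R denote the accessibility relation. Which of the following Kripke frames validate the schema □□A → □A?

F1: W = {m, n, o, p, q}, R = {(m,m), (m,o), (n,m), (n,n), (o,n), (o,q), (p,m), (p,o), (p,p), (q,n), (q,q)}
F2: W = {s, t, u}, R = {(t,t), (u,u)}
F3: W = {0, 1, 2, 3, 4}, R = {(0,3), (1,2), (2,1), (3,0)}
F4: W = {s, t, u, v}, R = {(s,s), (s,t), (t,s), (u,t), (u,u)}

The schema corresponds to density: ∀x ∀y (Rxy → ∃z (Rxz ∧ Rzy)).
F1: condition met.
F2: condition met.
F3: fails — R12 but no z with R1z and Rz2.
F4: condition met.
Valid on: F1, F2, F4.

F1, F2, F4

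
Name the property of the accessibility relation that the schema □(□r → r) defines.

shift-reflexivity

Suppose □(□r→r) is valid. Take Rxy and set V(r)={w : Ryw}. Then at y, □r holds; since □(□r→r) at x, □r→r at y, so r at y, i.e. Ryy.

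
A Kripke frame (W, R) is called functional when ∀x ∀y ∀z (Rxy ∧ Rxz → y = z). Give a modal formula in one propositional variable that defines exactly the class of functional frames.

The condition is partial functionality. The CD schema ◇r → □r defines it.

◇r → □r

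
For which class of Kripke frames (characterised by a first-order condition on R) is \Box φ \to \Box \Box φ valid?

Suppose □φ→□□φ is valid. Take Rxy, Ryz and set V(φ)={w : Rxw}. Then □φ at x, so □□φ at x, so □φ at y, so φ at z, i.e. Rxz.
The converse is a direct semantic check.
So the correspondent is transitivity.

Transitivity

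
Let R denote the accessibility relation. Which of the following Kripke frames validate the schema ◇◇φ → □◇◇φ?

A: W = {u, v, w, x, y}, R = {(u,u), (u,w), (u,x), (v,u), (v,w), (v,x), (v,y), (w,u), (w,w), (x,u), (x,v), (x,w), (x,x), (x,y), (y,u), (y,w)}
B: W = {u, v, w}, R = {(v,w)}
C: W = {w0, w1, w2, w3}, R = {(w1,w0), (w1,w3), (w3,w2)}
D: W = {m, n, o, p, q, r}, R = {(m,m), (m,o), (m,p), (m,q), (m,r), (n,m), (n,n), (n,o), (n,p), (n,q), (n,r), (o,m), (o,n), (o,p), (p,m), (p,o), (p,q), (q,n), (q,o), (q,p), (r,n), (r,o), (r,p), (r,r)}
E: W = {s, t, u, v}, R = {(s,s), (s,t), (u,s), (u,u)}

This is the axiom for a generalized confluence (Geach) condition; its first-order frame correspondent is ∀x ∀y ∀z ((xR²y ∧ xRz) → ∃w (y = w ∧ zR²w)).
A: fails — uR²v, uRw but no t with v=t and wR²t.
B: ✓.
C: fails — w1R²w2, w1Rw0 but no w with w2=w and w0R²w.
D: ✓.
E: fails — sR²s, sRt but no w with s=w and tR²w.
Valid on: B, D.

B, D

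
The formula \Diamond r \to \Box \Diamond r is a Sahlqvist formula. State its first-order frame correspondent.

This is the 5 axiom.
Its frame correspondent is the Euclidean property — \forall x \forall y \forall z (Rxy \wedge Rxz \to Ryz).

the Euclidean property: \forall x \forall y \forall z (Rxy \wedge Rxz \to Ryz)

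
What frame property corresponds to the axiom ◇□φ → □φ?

the Euclidean property

Replacing φ by ¬φ and contraposing gives the equivalent schema ◇φ → □◇φ.
Suppose ◇φ→□◇φ is valid. Take Rxy, Rxz and set V(φ)={y}. Then ◇φ at x, so □◇φ at x, so ◇φ at z, so some w with Rzw has φ; w=y, i.e. Rzy. By symmetry of the argument, Ryz.
The converse is a direct semantic check.
Frame condition: ∀x ∀y ∀z (Rxy ∧ Rxz → Ryz).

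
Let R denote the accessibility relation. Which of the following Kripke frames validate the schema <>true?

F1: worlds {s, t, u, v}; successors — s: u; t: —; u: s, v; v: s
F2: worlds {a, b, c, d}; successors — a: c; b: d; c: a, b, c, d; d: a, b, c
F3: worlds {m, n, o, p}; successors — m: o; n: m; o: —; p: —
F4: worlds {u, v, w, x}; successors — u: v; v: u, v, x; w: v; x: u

F2, F4

Frame correspondent (Sahlqvist): forall x exists y Rxy — i.e. seriality.
F1: fails — world t has no successor.
F2: holds.
F3: fails — world o has no successor.
F4: holds.
Valid on: F2, F4.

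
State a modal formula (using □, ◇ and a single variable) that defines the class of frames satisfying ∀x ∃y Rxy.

The condition is seriality. The D schema □s → ◇s defines it.
Suppose □s→◇s is valid. At any x set V(s)=W. Then □s at x, so ◇s at x, so x has a successor.

□s → ◇s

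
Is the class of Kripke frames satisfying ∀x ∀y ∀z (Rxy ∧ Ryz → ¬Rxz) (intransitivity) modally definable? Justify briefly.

Any modally definable frame class is closed under surjective bounded morphisms.
The 5-cycle (worlds w0,w1,w2,w3,w4 with w0→w1→w2→w3→w4→w0) is intransitive. Mapping every world to a single reflexive point • is a surjective bounded morphism; the reflexive point is not intransitive (R••∧R•• but R••).
So no modal formula (or set of formulas) defines exactly the intransitive frames.

No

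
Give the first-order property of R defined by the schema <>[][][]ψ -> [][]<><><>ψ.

forall x forall y forall z ((xRy & x R^2 z) -> exists w (y R^3 w & z R^3 w))

This is a Sahlqvist (Geach-type) schema ◇^1□^3ψ → □^2◇^3ψ.
Minimal-valuation argument: fix x; take any y with xR^1y and any z with xR^2z. Set V(ψ) to the set of worlds R-reachable from y in exactly 3 steps. Then □^3ψ holds at y, so the antecedent holds at x; validity forces ◇^3ψ at z, giving a w with zR^3w and yR^3w.
First-order correspondent: forall x forall y forall z ((xRy & x R^2 z) -> exists w (y R^3 w & z R^3 w)).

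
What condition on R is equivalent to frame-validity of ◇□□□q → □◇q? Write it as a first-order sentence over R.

This is a Sahlqvist (Geach-type) schema ◇^1□^3q → □^1◇^1q.
Minimal-valuation argument: fix x; take any y with xR^1y and any z with xR^1z. Set V(q) to the set of worlds R-reachable from y in exactly 3 steps. Then □^3q holds at y, so the antecedent holds at x; validity forces ◇^1q at z, giving a w with zR^1w and yR^3w.
First-order correspondent: ∀x ∀y ∀z ((xRy ∧ xRz) → ∃w (yR³w ∧ zRw)).

∀x ∀y ∀z ((xRy ∧ xRz) → ∃w (yR³w ∧ zRw))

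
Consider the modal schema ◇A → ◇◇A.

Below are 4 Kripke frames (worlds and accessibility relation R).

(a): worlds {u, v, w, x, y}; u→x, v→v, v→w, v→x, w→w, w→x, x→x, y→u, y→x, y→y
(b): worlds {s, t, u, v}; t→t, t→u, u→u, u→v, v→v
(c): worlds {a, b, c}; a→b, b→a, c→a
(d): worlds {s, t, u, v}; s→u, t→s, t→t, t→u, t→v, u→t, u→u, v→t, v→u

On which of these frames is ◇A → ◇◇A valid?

(a), (b), (d)

Frame correspondent (Sahlqvist): ∀x ∀y (xRy → ∃w (y = w ∧ xR²w)) — i.e. a generalized confluence (Geach) condition.
(a): ✓.
(b): ✓.
(c): fails — aRb but no w with b=w and aR²w.
(d): ✓.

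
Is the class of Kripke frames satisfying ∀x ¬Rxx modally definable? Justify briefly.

No — not modally definable

Modal frame validity is preserved under surjective bounded morphisms.
The 5-cycle (worlds w0,w1,w2,w3,w4 with w0→w1→w2→w3→w4→w0) is irreflexive, and the map sending every world to a single reflexive point • is a surjective bounded morphism (forth: every edge maps to (•,•); back: every world has a successor). So any modal formula valid on the 5-cycle is also valid on the reflexive point, which is not irreflexive.
So no modal formula (or set of formulas) defines exactly the irreflexive frames.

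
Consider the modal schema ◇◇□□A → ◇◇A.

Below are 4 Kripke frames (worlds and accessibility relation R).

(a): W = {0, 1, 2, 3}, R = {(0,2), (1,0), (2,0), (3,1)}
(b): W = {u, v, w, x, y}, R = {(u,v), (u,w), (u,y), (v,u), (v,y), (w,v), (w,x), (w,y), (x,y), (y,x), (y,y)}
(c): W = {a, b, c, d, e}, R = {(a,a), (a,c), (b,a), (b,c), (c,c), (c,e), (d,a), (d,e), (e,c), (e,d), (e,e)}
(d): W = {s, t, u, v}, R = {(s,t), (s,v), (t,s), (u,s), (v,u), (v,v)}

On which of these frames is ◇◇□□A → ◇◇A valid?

Frame correspondent (Sahlqvist): ∀x ∀y (xR²y → ∃w (yR²w ∧ xR²w)) — i.e. a generalized confluence (Geach) condition.
(a): holds.
(b): holds.
(c): holds.
(d): holds.
Valid on: (a), (b), (c), (d).

(a), (b), (c), (d)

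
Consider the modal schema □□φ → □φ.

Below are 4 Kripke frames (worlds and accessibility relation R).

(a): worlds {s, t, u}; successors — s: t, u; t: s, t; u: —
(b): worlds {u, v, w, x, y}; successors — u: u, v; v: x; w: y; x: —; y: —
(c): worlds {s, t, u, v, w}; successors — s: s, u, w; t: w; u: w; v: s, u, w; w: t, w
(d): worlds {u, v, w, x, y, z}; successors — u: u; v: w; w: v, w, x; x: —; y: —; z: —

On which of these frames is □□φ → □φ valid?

(c), (d)

The schema corresponds to density: ∀x ∀y (Rxy → ∃z (Rxz ∧ Rzy)).
(a): fails — Rsu but no z with Rsz and Rzu.
(b): fails — Rvx but no z with Rvz and Rzx.
(c): holds.
(d): holds.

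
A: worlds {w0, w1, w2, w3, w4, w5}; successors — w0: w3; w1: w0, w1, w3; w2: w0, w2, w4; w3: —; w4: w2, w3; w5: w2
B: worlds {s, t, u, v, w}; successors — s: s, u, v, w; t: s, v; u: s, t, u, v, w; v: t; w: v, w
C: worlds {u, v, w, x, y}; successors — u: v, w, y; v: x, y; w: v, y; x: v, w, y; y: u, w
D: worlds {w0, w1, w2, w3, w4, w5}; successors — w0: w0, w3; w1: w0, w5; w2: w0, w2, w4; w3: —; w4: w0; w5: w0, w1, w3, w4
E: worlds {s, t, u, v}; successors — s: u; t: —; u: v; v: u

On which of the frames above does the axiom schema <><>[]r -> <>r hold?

Frame correspondent (Sahlqvist): forall x forall y (x R^2 y -> exists w (yRw & xRw)) — i.e. a generalized confluence (Geach) condition.
A: fails — w1R²w3 but no w with w3Rw and w1Rw.
B: fails — sR²v but no w* with vRw* and sRw*.
C: fails — vR²y but no t with yRt and vRt.
D: fails — w0R²w3 but no w with w3Rw and w0Rw.
E: ✓.

E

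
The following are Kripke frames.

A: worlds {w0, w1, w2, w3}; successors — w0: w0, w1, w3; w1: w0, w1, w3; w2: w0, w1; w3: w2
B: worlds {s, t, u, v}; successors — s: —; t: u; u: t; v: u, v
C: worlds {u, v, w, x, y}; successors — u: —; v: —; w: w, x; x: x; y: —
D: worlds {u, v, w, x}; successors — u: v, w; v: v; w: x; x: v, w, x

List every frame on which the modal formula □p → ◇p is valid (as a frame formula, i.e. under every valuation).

A, D

This is the axiom for seriality; its first-order frame correspondent is ∀x ∃y Rxy.
A: ✓.
B: fails — world s has no successor.
C: fails — world u has no successor.
D: ✓.
Valid on: A, D.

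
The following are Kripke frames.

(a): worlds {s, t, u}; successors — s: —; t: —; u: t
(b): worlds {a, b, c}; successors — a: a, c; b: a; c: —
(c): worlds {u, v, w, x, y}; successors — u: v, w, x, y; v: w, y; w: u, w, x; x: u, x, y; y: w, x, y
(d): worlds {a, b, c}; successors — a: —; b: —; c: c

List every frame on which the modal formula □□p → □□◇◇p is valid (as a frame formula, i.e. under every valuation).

(a), (c), (d)

Frame correspondent (Sahlqvist): ∀x ∀z (xR²z → ∃w (xR²w ∧ zR²w)) — i.e. a generalized confluence (Geach) condition.
(a): holds.
(b): fails — aR²c but no w with aR²w and cR²w.
(c): holds.
(d): holds.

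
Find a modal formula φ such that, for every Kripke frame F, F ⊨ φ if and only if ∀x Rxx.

The condition is reflexivity. The T schema □p → p defines it.
Suppose □p→p is valid. At any x set V(p)={w : Rxw}. Then □p holds at x, so p holds at x, i.e. Rxx.

□p → p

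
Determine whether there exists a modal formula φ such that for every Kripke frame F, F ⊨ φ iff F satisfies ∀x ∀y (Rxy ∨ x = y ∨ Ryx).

Modal frame validity is preserved under disjoint unions.
Take 3 disjoint single-world reflexive frames: each is trivially connected, but their disjoint union has 3 worlds with no edge between distinct components, so it is not connected.
So no modal formula (or set of formulas) defines exactly the connected frames.

Not definable by any modal formula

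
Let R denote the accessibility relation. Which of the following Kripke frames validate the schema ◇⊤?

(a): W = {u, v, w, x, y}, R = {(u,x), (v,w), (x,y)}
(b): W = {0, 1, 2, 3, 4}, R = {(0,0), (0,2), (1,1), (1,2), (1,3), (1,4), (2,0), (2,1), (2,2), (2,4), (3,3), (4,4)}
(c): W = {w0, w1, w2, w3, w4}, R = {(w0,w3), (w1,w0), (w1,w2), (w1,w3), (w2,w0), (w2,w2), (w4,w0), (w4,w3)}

(b)

This is the axiom for seriality; its first-order frame correspondent is ∀x ∃y Rxy.
(a): fails — world w has no successor.
(b): satisfies the condition.
(c): fails — world w3 has no successor.
Valid on: (b).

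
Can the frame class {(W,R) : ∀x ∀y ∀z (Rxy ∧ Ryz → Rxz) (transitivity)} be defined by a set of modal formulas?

Definable; □q → □□q defines it

Yes: it is transitivity, defined by the 4 schema □q → □□q.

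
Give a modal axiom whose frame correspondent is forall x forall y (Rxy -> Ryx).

A defining formula is p → □◇p (the B axiom).
Suppose p→□◇p is valid. Take Rxy and set V(p)={x}. Then p at x, so □◇p at x, so ◇p at y, so some z with Ryz has p; z=x, i.e. Ryx.

p → □◇p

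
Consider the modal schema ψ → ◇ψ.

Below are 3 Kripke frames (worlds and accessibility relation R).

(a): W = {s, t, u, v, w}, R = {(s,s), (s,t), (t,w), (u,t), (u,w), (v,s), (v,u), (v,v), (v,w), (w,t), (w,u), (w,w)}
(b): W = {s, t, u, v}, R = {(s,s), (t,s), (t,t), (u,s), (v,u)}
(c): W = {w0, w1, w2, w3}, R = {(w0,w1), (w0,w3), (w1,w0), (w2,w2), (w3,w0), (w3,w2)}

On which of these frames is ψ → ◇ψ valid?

This is the axiom for a generalized confluence (Geach) condition; its first-order frame correspondent is ∀x ∃w (x = w ∧ xRw).
(a): fails — at t but no w* with t=w* and tRw*.
(b): fails — at u but no w with u=w and uRw.
(c): fails — at w0 but no w with w0=w and w0Rw.
Valid on no frame.

none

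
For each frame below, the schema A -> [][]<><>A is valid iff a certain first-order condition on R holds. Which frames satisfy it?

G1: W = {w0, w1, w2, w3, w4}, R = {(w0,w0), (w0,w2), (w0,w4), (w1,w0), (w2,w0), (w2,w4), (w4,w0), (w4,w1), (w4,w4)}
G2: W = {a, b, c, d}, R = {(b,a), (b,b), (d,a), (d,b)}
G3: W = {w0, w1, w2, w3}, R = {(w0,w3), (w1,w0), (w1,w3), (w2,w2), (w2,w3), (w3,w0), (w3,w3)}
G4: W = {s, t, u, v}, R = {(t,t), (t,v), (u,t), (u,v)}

G1

The schema corresponds to a generalized confluence (Geach) condition: forall x forall z (x R^2 z -> exists w (x = w & z R^2 w)).
G1: holds.
G2: fails — bR²a but no w with b=w and aR²w.
G3: fails — w1R²w0 but no w with w1=w and w0R²w.
G4: fails — tR²v but no w with t=w and vR²w.
Valid on: G1.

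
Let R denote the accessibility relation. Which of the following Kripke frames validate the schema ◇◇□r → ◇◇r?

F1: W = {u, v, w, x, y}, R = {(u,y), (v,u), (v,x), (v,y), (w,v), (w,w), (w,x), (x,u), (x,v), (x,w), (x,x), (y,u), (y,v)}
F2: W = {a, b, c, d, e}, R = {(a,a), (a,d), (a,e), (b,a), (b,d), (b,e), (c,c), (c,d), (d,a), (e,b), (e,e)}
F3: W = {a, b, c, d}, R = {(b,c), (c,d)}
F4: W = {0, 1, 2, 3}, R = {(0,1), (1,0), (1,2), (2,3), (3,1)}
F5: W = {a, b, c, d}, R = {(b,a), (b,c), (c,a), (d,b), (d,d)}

F2

This is the axiom for a generalized confluence (Geach) condition; its first-order frame correspondent is ∀x ∀y (xR²y → ∃w (yRw ∧ xR²w)).
F1: fails — uR²u but no t with uRt and uR²t.
F2: holds.
F3: fails — bR²d but no w with dRw and bR²w.
F4: fails — 0R²0 but no w with 0Rw and 0R²w.
F5: fails — bR²a but no w with aRw and bR²w.
Valid on: F2.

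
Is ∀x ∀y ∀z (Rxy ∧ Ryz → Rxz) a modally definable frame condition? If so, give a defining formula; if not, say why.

The condition is transitivity. A defining modal formula is □q → □□q.
Suppose □q→□□q is valid. Take Rxy, Ryz and set V(q)={w : Rxw}. Then □q at x, so □□q at x, so □q at y, so q at z, i.e. Rxz.

Definable; □q → □□q defines it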